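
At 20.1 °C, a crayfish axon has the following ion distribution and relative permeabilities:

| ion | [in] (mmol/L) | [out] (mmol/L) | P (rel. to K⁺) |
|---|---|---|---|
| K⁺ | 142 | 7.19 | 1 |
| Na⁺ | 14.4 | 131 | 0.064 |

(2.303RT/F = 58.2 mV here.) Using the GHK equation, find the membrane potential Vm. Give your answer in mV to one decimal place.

Vm = 58.2 · log₁₀[(Σ P·[cation]ₒ + Σ P·[anion]ᵢ) / (Σ P·[cation]ᵢ + Σ P·[anion]ₒ)]
Numerator = 1×7.19 + 0.064×131 = 15.57
Denominator = 1×142 + 0.064×14.4 = 142.9
Vm = 58.2 · log₁₀(0.10897) = 58.2 × (-0.9627) = -56.03 mV

-56.0 mV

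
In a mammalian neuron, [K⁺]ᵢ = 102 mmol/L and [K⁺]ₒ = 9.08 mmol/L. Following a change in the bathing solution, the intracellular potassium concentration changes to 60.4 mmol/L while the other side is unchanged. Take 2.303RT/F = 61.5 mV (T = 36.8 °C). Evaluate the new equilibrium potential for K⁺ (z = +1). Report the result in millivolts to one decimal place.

-50.6 mV

After the shift: [K⁺]_out = 9.08, [K⁺]_in = 60.4 mmol/L.
E_new = (61.5/1)·log₁₀(9.08/60.4) = 61.50 · (-0.8230) = -50.61 mV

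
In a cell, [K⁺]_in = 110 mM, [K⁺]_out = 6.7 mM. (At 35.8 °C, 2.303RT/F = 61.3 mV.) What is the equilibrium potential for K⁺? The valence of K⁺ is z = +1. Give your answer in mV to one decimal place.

-74.5 mV

E = (61.3/z) · log₁₀([K⁺]_out/[K⁺]_in) with z = +1.
= (61.3/1) · log₁₀(6.7/110) = 61.30 · log₁₀(0.06091)
= 61.30 · (-1.2153) = -74.50 mV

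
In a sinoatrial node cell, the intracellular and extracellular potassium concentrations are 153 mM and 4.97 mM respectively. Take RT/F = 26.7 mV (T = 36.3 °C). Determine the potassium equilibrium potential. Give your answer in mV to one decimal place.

E = (26.7/z) · ln([K⁺]_out/[K⁺]_in) with z = +1.
= (26.7/1) · ln(4.97/153) = 26.70 · ln(0.03248)
= 26.70 · (-3.4270) = -91.50 mV

-91.5 mV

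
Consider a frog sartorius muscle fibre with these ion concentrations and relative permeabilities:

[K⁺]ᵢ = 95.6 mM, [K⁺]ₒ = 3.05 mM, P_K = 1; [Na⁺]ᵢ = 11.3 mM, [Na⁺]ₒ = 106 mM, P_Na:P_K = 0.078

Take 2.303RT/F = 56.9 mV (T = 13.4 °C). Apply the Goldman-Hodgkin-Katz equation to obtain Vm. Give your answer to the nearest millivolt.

-53 mV

Vm = 56.9 · log₁₀[(Σ P·[cation]ₒ + Σ P·[anion]ᵢ) / (Σ P·[cation]ᵢ + Σ P·[anion]ₒ)]
Numerator = 1×3.05 + 0.078×106 = 11.32
Denominator = 1×95.6 + 0.078×11.3 = 96.48
Vm = 56.9 · log₁₀(0.11731) = 56.9 × (-0.9307) = -52.96 mV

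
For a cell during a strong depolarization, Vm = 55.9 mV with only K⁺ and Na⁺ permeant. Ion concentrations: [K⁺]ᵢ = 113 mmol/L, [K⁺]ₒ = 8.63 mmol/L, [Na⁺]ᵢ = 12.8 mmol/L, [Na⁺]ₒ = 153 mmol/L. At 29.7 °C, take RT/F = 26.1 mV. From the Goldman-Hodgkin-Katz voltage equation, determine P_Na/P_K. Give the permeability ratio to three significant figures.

Let α = P_Na/P_K. GHK: Vm = 26.1·ln[(Kₒ + α·Naₒ)/(Kᵢ + α·Naᵢ)].
e^(Vm/26.1) = e^(55.9/26.1) = 8.5144
So 8.5144·(Kᵢ + α·Naᵢ) = Kₒ + α·Naₒ → α = (8.5144·113.0 − 8.63) / (153.0 − 8.5144·12.8)
α = (962.1 − 8.63) / (153.0 − 109) = 953.5/44.02 = 21.66

21.7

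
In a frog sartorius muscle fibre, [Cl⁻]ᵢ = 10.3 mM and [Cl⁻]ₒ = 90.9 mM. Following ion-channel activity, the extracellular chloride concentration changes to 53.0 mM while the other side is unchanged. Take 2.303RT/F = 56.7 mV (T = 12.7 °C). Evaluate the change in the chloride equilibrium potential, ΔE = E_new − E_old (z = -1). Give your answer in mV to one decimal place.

E_old = (56.7/-1)·log₁₀(90.9/10.3) = -53.62 mV
E_new = (56.7/-1)·log₁₀(53.0/10.3) = -40.34 mV
ΔE = -40.34 − (-53.62) = 13.28 mV

13.3 mV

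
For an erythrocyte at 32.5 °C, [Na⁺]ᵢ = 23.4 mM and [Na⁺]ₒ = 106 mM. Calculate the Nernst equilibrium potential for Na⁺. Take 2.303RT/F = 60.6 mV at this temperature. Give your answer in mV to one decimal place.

39.8 mV

E = (60.6/z) · log₁₀([Na⁺]_out/[Na⁺]_in) with z = +1.
= (60.6/1) · log₁₀(106/23.4) = 60.60 · log₁₀(4.53)
= 60.60 · (0.6561) = 39.76 mV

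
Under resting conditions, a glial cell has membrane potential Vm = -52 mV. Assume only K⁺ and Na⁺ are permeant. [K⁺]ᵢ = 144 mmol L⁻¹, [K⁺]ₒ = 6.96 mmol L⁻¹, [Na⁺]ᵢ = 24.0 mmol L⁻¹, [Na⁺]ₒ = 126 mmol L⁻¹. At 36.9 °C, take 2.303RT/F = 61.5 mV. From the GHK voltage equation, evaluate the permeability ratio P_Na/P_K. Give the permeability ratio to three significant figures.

Let α = P_Na/P_K. GHK: Vm = 61.5·log₁₀[(Kₒ + α·Naₒ)/(Kᵢ + α·Naᵢ)].
10^(Vm/61.5) = 10^(-52.0/61.5) = 0.14272
So 0.14272·(Kᵢ + α·Naᵢ) = Kₒ + α·Naₒ → α = (0.14272·144.0 − 6.96) / (126.0 − 0.14272·24.0)
α = (20.55 − 6.96) / (126.0 − 3.425) = 13.59/122.6 = 0.1109

0.111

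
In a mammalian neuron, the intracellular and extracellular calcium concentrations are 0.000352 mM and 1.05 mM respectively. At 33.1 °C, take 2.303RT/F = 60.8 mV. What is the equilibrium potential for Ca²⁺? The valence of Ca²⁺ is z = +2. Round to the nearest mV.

106 mV

E = (60.8/z) · log₁₀([Ca²⁺]_out/[Ca²⁺]_in) with z = +2.
= (60.8/2) · log₁₀(1.05/0.000352) = 30.40 · log₁₀(2983)
= 30.40 · (3.4746) = 105.63 mV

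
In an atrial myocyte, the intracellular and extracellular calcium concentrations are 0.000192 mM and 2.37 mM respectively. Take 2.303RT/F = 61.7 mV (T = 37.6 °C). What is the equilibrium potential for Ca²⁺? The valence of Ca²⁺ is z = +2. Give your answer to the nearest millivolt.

E = (61.7/z) · log₁₀([Ca²⁺]_out/[Ca²⁺]_in) with z = +2.
= (61.7/2) · log₁₀(2.37/0.000192) = 30.85 · log₁₀(1.234e+04)
= 30.85 · (4.0914) = 126.22 mV

126 mV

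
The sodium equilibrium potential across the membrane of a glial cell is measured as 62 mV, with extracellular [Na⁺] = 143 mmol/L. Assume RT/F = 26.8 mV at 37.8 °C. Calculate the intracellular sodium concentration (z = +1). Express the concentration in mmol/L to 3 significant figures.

14.1 mmol/L

Nernst: E = (26.8/1) · ln([out]/[in]), so ln([out]/[in]) = 62.0 × 1 / 26.8 = 2.3134.
[out]/[in] = e^(2.3134) = 10.11.
[in] = 143 / 10.11 = 14.15 mmol/L.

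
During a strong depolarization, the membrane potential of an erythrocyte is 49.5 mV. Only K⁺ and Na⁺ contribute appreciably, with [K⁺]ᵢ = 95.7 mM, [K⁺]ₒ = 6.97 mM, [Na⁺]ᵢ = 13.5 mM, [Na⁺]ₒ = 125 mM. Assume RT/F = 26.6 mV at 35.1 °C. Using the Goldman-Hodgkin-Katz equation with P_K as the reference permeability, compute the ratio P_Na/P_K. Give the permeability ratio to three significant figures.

Let α = P_Na/P_K. GHK: Vm = 26.6·ln[(Kₒ + α·Naₒ)/(Kᵢ + α·Naᵢ)].
e^(Vm/26.6) = e^(49.5/26.6) = 6.4295
So 6.4295·(Kᵢ + α·Naᵢ) = Kₒ + α·Naₒ → α = (6.4295·95.7 − 6.97) / (125.0 − 6.4295·13.5)
α = (615.3 − 6.97) / (125.0 − 86.8) = 608.3/38.2 = 15.92

15.9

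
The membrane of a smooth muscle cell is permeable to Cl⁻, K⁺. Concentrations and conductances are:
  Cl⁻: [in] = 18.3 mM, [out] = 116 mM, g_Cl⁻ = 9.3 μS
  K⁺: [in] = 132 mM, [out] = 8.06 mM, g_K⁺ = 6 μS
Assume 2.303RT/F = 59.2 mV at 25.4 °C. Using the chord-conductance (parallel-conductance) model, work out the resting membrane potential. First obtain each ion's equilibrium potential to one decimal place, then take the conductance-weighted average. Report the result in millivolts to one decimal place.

E_Cl⁻ = (59.2/-1)·log₁₀(116/18.3) = -47.5 mV
E_K⁺ = (59.2/1)·log₁₀(8.06/132) = -71.9 mV
Vm = (Σ gᵢEᵢ)/(Σ gᵢ) = (9.3·-47.5 + 6·-71.9) / (9.3 + 6)
= -873.15 / 15.3 = -57.07 mV

-57.1 mV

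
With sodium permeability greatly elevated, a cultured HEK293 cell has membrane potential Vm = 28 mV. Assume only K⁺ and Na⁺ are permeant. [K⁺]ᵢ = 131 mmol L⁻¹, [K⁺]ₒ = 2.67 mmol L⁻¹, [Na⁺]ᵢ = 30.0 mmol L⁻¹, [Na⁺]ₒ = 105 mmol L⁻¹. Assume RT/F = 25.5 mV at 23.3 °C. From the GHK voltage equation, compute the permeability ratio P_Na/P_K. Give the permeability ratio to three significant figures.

Let α = P_Na/P_K. GHK: Vm = 25.5·ln[(Kₒ + α·Naₒ)/(Kᵢ + α·Naᵢ)].
e^(Vm/25.5) = e^(28.0/25.5) = 2.9983
So 2.9983·(Kᵢ + α·Naᵢ) = Kₒ + α·Naₒ → α = (2.9983·131.0 − 2.67) / (105.0 − 2.9983·30.0)
α = (392.8 − 2.67) / (105.0 − 89.95) = 390.1/15.05 = 25.92

25.9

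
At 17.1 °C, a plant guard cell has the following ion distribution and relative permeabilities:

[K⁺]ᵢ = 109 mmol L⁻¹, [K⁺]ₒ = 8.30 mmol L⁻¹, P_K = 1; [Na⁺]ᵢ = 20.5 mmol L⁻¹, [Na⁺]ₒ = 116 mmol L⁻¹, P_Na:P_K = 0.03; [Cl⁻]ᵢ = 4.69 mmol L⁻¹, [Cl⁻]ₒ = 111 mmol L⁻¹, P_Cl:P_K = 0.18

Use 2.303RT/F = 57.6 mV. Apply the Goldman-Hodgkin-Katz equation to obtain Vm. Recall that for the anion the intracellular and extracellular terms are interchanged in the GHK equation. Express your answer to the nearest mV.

Vm = 57.6 · log₁₀[(Σ P·[cation]ₒ + Σ P·[anion]ᵢ) / (Σ P·[cation]ᵢ + Σ P·[anion]ₒ)]
Numerator = 1×8.30 + 0.03×116 + 0.18×4.69 = 12.62
Denominator = 1×109 + 0.03×20.5 + 0.18×111 = 129.6
Vm = 57.6 · log₁₀(0.097413) = 57.6 × (-1.0114) = -58.26 mV

-58 mV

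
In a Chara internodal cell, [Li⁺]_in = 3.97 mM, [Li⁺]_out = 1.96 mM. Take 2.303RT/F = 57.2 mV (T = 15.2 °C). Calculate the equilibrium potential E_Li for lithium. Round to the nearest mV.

E = (57.2/z) · log₁₀([Li⁺]_out/[Li⁺]_in) with z = +1.
= (57.2/1) · log₁₀(1.96/3.97) = 57.20 · log₁₀(0.4937)
= 57.20 · (-0.3065) = -17.53 mV

-18 mV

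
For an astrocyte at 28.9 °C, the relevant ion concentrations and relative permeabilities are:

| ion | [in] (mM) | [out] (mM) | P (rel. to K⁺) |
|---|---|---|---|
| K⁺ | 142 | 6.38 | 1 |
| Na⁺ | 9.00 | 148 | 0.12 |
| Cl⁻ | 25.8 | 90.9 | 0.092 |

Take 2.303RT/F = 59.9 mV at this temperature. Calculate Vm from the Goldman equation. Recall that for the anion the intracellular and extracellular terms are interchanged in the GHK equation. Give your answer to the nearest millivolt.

Vm = 59.9 · log₁₀[(Σ P·[cation]ₒ + Σ P·[anion]ᵢ) / (Σ P·[cation]ᵢ + Σ P·[anion]ₒ)]
Numerator = 1×6.38 + 0.12×148 + 0.092×25.8 = 26.51
Denominator = 1×142 + 0.12×9.00 + 0.092×90.9 = 151.4
Vm = 59.9 · log₁₀(0.17507) = 59.9 × (-0.7568) = -45.33 mV

-45 mV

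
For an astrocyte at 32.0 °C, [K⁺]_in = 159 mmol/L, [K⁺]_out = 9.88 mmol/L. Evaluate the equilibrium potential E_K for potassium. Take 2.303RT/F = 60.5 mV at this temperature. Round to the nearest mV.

E = (60.5/z) · log₁₀([K⁺]_out/[K⁺]_in) with z = +1.
= (60.5/1) · log₁₀(9.88/159) = 60.50 · log₁₀(0.06214)
= 60.50 · (-1.2066) = -73.00 mV

-73 mV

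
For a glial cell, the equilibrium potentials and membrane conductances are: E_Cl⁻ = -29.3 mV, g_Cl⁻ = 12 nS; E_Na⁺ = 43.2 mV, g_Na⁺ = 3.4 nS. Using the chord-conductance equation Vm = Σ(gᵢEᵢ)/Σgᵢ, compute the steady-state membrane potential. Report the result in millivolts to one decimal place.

-13.3 mV

Σ gᵢEᵢ = 12·(-29.3) + 3.4·(43.2) = -204.72
Σ gᵢ = 12 + 3.4 = 15.4
Vm = -204.72 / 15.4 = -13.29 mV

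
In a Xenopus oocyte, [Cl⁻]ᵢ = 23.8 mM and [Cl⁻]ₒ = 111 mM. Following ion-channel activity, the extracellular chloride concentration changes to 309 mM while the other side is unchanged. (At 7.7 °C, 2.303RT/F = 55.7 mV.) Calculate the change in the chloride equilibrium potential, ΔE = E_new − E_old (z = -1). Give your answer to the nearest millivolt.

-25 mV

E_old = (55.7/-1)·log₁₀(111/23.8) = -37.25 mV
E_new = (55.7/-1)·log₁₀(309/23.8) = -62.02 mV
ΔE = -62.02 − (-37.25) = -24.77 mV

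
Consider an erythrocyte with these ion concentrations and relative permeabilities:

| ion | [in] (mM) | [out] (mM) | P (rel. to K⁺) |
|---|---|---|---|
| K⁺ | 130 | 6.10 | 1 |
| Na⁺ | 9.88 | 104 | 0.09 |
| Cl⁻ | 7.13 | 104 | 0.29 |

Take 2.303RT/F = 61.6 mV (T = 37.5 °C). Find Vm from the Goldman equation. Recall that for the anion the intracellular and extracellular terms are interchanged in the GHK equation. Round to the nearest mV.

Vm = 61.6 · log₁₀[(Σ P·[cation]ₒ + Σ P·[anion]ᵢ) / (Σ P·[cation]ᵢ + Σ P·[anion]ₒ)]
Numerator = 1×6.10 + 0.09×104 + 0.29×7.13 = 17.53
Denominator = 1×130 + 0.09×9.88 + 0.29×104 = 161
Vm = 61.6 · log₁₀(0.10883) = 61.6 × (-0.9632) = -59.34 mV

-59 mV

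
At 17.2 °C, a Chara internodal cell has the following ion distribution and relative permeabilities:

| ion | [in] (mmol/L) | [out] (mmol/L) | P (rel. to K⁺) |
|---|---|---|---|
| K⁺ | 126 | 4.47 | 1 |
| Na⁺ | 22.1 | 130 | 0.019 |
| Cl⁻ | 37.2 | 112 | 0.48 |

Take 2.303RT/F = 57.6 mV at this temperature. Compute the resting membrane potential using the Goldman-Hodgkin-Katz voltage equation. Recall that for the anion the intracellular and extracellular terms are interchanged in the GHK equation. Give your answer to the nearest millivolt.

Vm = 57.6 · log₁₀[(Σ P·[cation]ₒ + Σ P·[anion]ᵢ) / (Σ P·[cation]ᵢ + Σ P·[anion]ₒ)]
Numerator = 1×4.47 + 0.019×130 + 0.48×37.2 = 24.8
Denominator = 1×126 + 0.019×22.1 + 0.48×112 = 180.2
Vm = 57.6 · log₁₀(0.13762) = 57.6 × (-0.8613) = -49.61 mV

-50 mV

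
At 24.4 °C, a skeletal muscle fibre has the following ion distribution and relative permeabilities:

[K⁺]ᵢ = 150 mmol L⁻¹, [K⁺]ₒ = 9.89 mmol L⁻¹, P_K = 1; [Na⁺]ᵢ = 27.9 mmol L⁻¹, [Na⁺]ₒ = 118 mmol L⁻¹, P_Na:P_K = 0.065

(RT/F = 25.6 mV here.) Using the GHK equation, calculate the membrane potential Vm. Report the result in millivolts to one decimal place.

-55.2 mV

Vm = 25.6 · ln[(Σ P·[cation]ₒ + Σ P·[anion]ᵢ) / (Σ P·[cation]ᵢ + Σ P·[anion]ₒ)]
Numerator = 1×9.89 + 0.065×118 = 17.56
Denominator = 1×150 + 0.065×27.9 = 151.8
Vm = 25.6 · ln(0.11567) = 25.6 × (-2.1570) = -55.22 mV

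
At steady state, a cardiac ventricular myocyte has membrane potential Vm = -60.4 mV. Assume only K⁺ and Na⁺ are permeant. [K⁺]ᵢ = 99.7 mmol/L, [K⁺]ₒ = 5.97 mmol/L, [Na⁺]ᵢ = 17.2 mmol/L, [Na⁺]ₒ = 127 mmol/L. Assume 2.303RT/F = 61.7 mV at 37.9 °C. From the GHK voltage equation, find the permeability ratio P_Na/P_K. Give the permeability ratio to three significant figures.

0.0359

Let α = P_Na/P_K. GHK: Vm = 61.7·log₁₀[(Kₒ + α·Naₒ)/(Kᵢ + α·Naᵢ)].
10^(Vm/61.7) = 10^(-60.4/61.7) = 0.10497
So 0.10497·(Kᵢ + α·Naᵢ) = Kₒ + α·Naₒ → α = (0.10497·99.7 − 5.97) / (127.0 − 0.10497·17.2)
α = (10.47 − 5.97) / (127.0 − 1.806) = 4.496/125.2 = 0.03591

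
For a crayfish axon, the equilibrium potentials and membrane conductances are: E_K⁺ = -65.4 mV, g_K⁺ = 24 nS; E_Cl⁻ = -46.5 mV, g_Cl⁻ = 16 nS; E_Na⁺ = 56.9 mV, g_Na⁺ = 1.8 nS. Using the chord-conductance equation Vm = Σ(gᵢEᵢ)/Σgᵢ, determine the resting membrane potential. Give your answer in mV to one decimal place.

Σ gᵢEᵢ = 24·(-65.4) + 16·(-46.5) + 1.8·(56.9) = -2211.18
Σ gᵢ = 24 + 16 + 1.8 = 41.8
Vm = -2211.18 / 41.8 = -52.90 mV

-52.9 mV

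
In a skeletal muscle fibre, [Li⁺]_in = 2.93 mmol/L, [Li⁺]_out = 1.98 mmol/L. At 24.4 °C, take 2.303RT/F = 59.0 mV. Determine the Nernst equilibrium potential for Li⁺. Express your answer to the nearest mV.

-10 mV

E = (59.0/z) · log₁₀([Li⁺]_out/[Li⁺]_in) with z = +1.
= (59.0/1) · log₁₀(1.98/2.93) = 59.00 · log₁₀(0.6758)
= 59.00 · (-0.1702) = -10.04 mV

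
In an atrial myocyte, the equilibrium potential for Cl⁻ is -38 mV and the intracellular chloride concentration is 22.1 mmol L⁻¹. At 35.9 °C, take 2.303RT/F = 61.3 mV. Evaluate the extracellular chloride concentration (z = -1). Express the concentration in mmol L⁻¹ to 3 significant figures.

Nernst: E = (61.3/-1) · log₁₀([out]/[in]), so log₁₀([out]/[in]) = -38.0 × -1 / 61.3 = 0.6199.
[out]/[in] = 10^(0.6199) = 4.168.
[out] = 4.168 × 22.1 = 92.11 mmol L⁻¹.

92.1 mmol L⁻¹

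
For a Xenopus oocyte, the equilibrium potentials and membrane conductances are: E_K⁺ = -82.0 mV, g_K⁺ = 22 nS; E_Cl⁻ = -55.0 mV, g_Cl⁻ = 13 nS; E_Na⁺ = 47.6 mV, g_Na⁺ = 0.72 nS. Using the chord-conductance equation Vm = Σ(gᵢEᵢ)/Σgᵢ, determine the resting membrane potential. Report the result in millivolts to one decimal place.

Σ gᵢEᵢ = 22·(-82.0) + 13·(-55.0) + 0.72·(47.6) = -2484.73
Σ gᵢ = 22 + 13 + 0.72 = 35.72
Vm = -2484.73 / 35.72 = -69.56 mV

-69.6 mV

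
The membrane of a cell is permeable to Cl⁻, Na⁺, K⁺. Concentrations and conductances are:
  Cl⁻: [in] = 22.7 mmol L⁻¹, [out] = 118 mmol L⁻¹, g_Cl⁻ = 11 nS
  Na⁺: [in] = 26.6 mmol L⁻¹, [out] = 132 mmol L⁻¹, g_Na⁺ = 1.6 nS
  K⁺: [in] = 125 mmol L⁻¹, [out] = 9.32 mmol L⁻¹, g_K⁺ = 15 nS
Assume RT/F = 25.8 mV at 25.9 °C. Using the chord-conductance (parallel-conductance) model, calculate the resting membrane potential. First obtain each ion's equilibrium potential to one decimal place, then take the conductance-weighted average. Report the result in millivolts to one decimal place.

E_Cl⁻ = (25.8/-1)·ln(118/22.7) = -42.5 mV
E_Na⁺ = (25.8/1)·ln(132/26.6) = 41.3 mV
E_K⁺ = (25.8/1)·ln(9.32/125) = -67.0 mV
Vm = (Σ gᵢEᵢ)/(Σ gᵢ) = (11·-42.5 + 1.6·41.3 + 15·-67.0) / (11 + 1.6 + 15)
= -1406.42 / 27.6 = -50.96 mV

-51.0 mV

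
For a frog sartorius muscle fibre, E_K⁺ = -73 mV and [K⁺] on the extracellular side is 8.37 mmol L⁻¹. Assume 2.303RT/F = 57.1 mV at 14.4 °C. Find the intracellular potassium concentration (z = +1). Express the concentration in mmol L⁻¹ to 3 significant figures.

159 mmol L⁻¹

Nernst: E = (57.1/1) · log₁₀([out]/[in]), so log₁₀([out]/[in]) = -73.0 × 1 / 57.1 = -1.2785.
[out]/[in] = 10^(-1.2785) = 0.05267.
[in] = 8.37 / 0.05267 = 158.9 mmol L⁻¹.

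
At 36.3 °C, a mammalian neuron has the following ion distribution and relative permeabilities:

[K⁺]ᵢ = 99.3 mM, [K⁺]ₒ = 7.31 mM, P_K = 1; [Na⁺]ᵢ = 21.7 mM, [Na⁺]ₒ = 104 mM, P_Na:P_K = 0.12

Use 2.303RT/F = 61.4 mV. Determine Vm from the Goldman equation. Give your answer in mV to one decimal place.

-43.7 mV

Vm = 61.4 · log₁₀[(Σ P·[cation]ₒ + Σ P·[anion]ᵢ) / (Σ P·[cation]ᵢ + Σ P·[anion]ₒ)]
Numerator = 1×7.31 + 0.12×104 = 19.79
Denominator = 1×99.3 + 0.12×21.7 = 101.9
Vm = 61.4 · log₁₀(0.1942) = 61.4 × (-0.7117) = -43.70 mV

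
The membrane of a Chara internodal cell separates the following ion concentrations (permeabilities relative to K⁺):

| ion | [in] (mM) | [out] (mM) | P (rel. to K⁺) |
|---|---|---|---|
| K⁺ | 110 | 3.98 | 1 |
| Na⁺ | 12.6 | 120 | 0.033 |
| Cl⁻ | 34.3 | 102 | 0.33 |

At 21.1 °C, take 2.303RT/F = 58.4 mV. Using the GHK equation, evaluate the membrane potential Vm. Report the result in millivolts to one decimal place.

Vm = 58.4 · log₁₀[(Σ P·[cation]ₒ + Σ P·[anion]ᵢ) / (Σ P·[cation]ᵢ + Σ P·[anion]ₒ)]
Numerator = 1×3.98 + 0.033×120 + 0.33×34.3 = 19.26
Denominator = 1×110 + 0.033×12.6 + 0.33×102 = 144.1
Vm = 58.4 · log₁₀(0.13367) = 58.4 × (-0.8740) = -51.04 mV

-51.0 mV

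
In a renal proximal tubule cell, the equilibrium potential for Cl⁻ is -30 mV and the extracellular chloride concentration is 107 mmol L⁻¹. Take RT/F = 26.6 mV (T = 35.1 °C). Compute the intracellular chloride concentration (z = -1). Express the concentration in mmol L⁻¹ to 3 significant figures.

Nernst: E = (26.6/-1) · ln([out]/[in]), so ln([out]/[in]) = -30.0 × -1 / 26.6 = 1.1278.
[out]/[in] = e^(1.1278) = 3.089.
[in] = 107 / 3.089 = 34.64 mmol L⁻¹.

34.6 mmol L⁻¹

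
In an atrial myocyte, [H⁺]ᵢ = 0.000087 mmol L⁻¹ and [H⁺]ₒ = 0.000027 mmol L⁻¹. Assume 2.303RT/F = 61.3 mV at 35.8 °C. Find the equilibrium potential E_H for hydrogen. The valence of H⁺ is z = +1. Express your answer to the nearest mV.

E = (61.3/z) · log₁₀([H⁺]_out/[H⁺]_in) with z = +1.
= (61.3/1) · log₁₀(0.000027/0.000087) = 61.30 · log₁₀(0.3103)
= 61.30 · (-0.5082) = -31.15 mV

-31 mV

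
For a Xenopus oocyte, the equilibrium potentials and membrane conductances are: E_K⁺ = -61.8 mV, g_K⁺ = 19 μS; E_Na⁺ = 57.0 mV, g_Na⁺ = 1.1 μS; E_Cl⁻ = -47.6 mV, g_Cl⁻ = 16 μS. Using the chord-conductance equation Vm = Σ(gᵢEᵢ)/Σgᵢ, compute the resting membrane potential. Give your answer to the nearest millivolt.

Σ gᵢEᵢ = 19·(-61.8) + 1.1·(57.0) + 16·(-47.6) = -1873.10
Σ gᵢ = 19 + 1.1 + 16 = 36.1
Vm = -1873.10 / 36.1 = -51.89 mV

-52 mV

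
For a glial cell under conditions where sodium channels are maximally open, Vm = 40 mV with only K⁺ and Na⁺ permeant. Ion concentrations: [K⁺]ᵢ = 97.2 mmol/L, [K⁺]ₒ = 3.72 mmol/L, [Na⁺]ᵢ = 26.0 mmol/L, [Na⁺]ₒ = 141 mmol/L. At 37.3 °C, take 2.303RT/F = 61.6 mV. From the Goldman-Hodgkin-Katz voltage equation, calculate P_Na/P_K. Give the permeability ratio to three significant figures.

Let α = P_Na/P_K. GHK: Vm = 61.6·log₁₀[(Kₒ + α·Naₒ)/(Kᵢ + α·Naᵢ)].
10^(Vm/61.6) = 10^(40.0/61.6) = 4.4602
So 4.4602·(Kᵢ + α·Naᵢ) = Kₒ + α·Naₒ → α = (4.4602·97.2 − 3.72) / (141.0 − 4.4602·26.0)
α = (433.5 − 3.72) / (141.0 − 116) = 429.8/25.04 = 17.17

17.2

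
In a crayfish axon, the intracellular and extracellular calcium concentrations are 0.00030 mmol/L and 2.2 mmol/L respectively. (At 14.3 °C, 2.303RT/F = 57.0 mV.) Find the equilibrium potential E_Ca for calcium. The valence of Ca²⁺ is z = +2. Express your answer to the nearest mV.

E = (57.0/z) · log₁₀([Ca²⁺]_out/[Ca²⁺]_in) with z = +2.
= (57.0/2) · log₁₀(2.2/0.00030) = 28.50 · log₁₀(7333)
= 28.50 · (3.8653) = 110.16 mV

110 mV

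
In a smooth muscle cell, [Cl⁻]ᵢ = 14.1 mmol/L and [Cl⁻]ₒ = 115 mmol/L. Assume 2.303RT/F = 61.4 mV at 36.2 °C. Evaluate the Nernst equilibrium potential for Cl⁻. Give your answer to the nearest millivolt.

E = (61.4/z) · log₁₀([Cl⁻]_out/[Cl⁻]_in) with z = -1.
For an anion, dividing by z = -1 reverses the sign.
= (61.4/-1) · log₁₀(115/14.1) = -61.40 · log₁₀(8.156)
= -61.40 · (0.9115) = -55.96 mV

-56 mV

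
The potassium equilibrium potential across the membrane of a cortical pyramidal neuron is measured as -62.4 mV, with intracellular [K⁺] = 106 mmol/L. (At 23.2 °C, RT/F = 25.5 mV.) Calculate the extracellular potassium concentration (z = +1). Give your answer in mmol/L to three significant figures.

Nernst: E = (25.5/1) · ln([out]/[in]), so ln([out]/[in]) = -62.4 × 1 / 25.5 = -2.4471.
[out]/[in] = e^(-2.4471) = 0.08655.
[out] = 0.08655 × 106 = 9.174 mmol/L.

9.17 mmol/L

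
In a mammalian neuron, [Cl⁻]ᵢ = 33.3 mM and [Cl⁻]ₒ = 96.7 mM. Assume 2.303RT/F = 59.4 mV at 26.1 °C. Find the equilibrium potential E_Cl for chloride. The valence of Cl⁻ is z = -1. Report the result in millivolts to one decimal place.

-27.5 mV

E = (59.4/z) · log₁₀([Cl⁻]_out/[Cl⁻]_in) with z = -1.
For an anion, dividing by z = -1 reverses the sign.
= (59.4/-1) · log₁₀(96.7/33.3) = -59.40 · log₁₀(2.904)
= -59.40 · (0.4630) = -27.50 mV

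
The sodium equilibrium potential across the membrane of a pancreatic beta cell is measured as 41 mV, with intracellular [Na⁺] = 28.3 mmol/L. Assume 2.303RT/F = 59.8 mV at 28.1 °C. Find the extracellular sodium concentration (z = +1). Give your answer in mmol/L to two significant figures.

140 mmol/L

Nernst: E = (59.8/1) · log₁₀([out]/[in]), so log₁₀([out]/[in]) = 41.0 × 1 / 59.8 = 0.6856.
[out]/[in] = 10^(0.6856) = 4.849.
[out] = 4.849 × 28.3 = 137.2 mmol/L.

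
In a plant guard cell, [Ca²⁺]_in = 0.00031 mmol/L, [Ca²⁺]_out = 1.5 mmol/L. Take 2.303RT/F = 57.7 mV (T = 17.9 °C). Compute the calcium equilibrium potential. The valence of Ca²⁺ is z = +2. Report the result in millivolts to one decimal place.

E = (57.7/z) · log₁₀([Ca²⁺]_out/[Ca²⁺]_in) with z = +2.
= (57.7/2) · log₁₀(1.5/0.00031) = 28.85 · log₁₀(4839)
= 28.85 · (3.6847) = 106.30 mV

106.3 mV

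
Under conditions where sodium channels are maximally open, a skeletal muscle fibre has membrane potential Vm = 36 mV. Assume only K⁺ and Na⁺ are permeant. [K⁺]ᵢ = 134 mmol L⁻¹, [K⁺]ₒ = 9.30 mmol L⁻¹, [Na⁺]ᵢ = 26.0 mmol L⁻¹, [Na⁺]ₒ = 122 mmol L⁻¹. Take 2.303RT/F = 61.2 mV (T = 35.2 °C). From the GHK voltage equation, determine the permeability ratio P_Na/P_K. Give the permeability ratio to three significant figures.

24.0

Let α = P_Na/P_K. GHK: Vm = 61.2·log₁₀[(Kₒ + α·Naₒ)/(Kᵢ + α·Naᵢ)].
10^(Vm/61.2) = 10^(36.0/61.2) = 3.8747
So 3.8747·(Kᵢ + α·Naᵢ) = Kₒ + α·Naₒ → α = (3.8747·134.0 − 9.3) / (122.0 − 3.8747·26.0)
α = (519.2 − 9.3) / (122.0 − 100.7) = 509.9/21.26 = 23.99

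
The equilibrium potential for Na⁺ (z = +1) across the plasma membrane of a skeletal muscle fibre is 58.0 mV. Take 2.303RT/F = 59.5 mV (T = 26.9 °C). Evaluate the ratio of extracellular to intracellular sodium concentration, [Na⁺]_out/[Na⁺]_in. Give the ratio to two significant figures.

log₁₀([out]/[in]) = E·z/(59.5) = 58.0 × 1 / 59.5 = 0.9748
[out]/[in] = 10^(0.9748) = 9.436

9.4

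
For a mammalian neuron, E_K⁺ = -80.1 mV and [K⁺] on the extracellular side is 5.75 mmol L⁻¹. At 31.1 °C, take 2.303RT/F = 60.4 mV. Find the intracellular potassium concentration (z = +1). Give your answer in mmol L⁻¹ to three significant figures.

Nernst: E = (60.4/1) · log₁₀([out]/[in]), so log₁₀([out]/[in]) = -80.1 × 1 / 60.4 = -1.3262.
[out]/[in] = 10^(-1.3262) = 0.04719.
[in] = 5.75 / 0.04719 = 121.9 mmol L⁻¹.

122 mmol L⁻¹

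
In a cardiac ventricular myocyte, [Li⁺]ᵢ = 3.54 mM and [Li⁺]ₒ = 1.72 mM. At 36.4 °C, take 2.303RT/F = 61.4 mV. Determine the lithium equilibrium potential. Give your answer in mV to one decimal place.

E = (61.4/z) · log₁₀([Li⁺]_out/[Li⁺]_in) with z = +1.
= (61.4/1) · log₁₀(1.72/3.54) = 61.40 · log₁₀(0.4859)
= 61.40 · (-0.3135) = -19.25 mV

-19.2 mV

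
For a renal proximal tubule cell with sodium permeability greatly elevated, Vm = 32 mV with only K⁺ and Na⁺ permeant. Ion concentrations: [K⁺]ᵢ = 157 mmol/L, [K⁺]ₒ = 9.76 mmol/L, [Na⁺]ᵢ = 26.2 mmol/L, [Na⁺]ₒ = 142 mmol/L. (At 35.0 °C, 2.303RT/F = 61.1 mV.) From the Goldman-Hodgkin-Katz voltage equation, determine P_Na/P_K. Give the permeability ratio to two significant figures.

Let α = P_Na/P_K. GHK: Vm = 61.1·log₁₀[(Kₒ + α·Naₒ)/(Kᵢ + α·Naᵢ)].
10^(Vm/61.1) = 10^(32.0/61.1) = 3.3399
So 3.3399·(Kᵢ + α·Naᵢ) = Kₒ + α·Naₒ → α = (3.3399·157.0 − 9.76) / (142.0 − 3.3399·26.2)
α = (524.4 − 9.76) / (142.0 − 87.51) = 514.6/54.49 = 9.443

9.4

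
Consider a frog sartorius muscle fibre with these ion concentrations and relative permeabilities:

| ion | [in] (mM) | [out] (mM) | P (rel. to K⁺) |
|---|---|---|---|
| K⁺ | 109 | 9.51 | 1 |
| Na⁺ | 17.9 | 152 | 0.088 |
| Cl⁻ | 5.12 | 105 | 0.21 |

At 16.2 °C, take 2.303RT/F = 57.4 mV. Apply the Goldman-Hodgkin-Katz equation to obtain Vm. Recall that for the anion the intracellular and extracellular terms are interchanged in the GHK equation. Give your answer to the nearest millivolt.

Vm = 57.4 · log₁₀[(Σ P·[cation]ₒ + Σ P·[anion]ᵢ) / (Σ P·[cation]ᵢ + Σ P·[anion]ₒ)]
Numerator = 1×9.51 + 0.088×152 + 0.21×5.12 = 23.96
Denominator = 1×109 + 0.088×17.9 + 0.21×105 = 132.6
Vm = 57.4 · log₁₀(0.18067) = 57.4 × (-0.7431) = -42.65 mV

-43 mV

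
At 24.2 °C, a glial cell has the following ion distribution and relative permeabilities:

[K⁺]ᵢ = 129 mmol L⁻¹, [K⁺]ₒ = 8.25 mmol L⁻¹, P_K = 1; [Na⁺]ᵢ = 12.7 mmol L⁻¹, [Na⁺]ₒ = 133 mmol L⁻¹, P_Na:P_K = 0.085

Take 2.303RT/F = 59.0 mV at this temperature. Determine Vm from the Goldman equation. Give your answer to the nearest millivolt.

Vm = 59.0 · log₁₀[(Σ P·[cation]ₒ + Σ P·[anion]ᵢ) / (Σ P·[cation]ᵢ + Σ P·[anion]ₒ)]
Numerator = 1×8.25 + 0.085×133 = 19.55
Denominator = 1×129 + 0.085×12.7 = 130.1
Vm = 59.0 · log₁₀(0.15033) = 59.0 × (-0.8230) = -48.55 mV

-49 mV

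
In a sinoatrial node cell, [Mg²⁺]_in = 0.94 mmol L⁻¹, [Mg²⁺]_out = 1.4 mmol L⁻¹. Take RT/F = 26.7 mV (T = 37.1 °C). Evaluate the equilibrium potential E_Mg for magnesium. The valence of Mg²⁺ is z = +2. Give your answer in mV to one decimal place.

5.3 mV

E = (26.7/z) · ln([Mg²⁺]_out/[Mg²⁺]_in) with z = +2.
= (26.7/2) · ln(1.4/0.94) = 13.35 · ln(1.489)
= 13.35 · (0.3983) = 5.32 mV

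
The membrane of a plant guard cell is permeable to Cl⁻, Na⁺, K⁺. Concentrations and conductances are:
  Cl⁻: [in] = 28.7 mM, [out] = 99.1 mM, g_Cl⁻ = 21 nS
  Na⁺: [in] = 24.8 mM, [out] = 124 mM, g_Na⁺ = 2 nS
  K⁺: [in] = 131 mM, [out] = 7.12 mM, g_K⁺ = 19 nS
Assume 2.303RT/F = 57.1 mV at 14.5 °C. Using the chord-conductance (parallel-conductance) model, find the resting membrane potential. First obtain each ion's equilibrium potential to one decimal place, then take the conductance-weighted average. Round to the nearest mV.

E_Cl⁻ = (57.1/-1)·log₁₀(99.1/28.7) = -30.7 mV
E_Na⁺ = (57.1/1)·log₁₀(124/24.8) = 39.9 mV
E_K⁺ = (57.1/1)·log₁₀(7.12/131) = -72.2 mV
Vm = (Σ gᵢEᵢ)/(Σ gᵢ) = (21·-30.7 + 2·39.9 + 19·-72.2) / (21 + 2 + 19)
= -1936.70 / 42 = -46.11 mV

-46 mV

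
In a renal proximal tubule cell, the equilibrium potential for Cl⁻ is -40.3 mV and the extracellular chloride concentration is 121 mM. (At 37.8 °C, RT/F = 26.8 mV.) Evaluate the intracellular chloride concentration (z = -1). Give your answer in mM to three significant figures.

Nernst: E = (26.8/-1) · ln([out]/[in]), so ln([out]/[in]) = -40.3 × -1 / 26.8 = 1.5037.
[out]/[in] = e^(1.5037) = 4.498.
[in] = 121 / 4.498 = 26.9 mM.

26.9 mM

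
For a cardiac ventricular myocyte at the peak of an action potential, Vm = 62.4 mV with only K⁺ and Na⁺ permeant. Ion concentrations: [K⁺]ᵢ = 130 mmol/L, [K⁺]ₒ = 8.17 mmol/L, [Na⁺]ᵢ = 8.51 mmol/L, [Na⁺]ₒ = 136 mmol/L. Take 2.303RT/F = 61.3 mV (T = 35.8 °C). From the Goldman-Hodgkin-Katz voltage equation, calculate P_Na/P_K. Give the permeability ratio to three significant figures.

Let α = P_Na/P_K. GHK: Vm = 61.3·log₁₀[(Kₒ + α·Naₒ)/(Kᵢ + α·Naᵢ)].
10^(Vm/61.3) = 10^(62.4/61.3) = 10.422
So 10.422·(Kᵢ + α·Naᵢ) = Kₒ + α·Naₒ → α = (10.422·130.0 − 8.17) / (136.0 − 10.422·8.51)
α = (1355 − 8.17) / (136.0 − 88.69) = 1347/47.31 = 28.46

28.5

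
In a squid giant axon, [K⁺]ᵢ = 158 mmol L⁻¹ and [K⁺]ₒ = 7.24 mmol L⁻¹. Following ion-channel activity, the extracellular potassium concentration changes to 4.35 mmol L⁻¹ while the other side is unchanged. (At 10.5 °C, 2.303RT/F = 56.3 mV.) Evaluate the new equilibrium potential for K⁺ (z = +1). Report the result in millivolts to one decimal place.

After the shift: [K⁺]_out = 4.35, [K⁺]_in = 158 mmol L⁻¹.
E_new = (56.3/1)·log₁₀(4.35/158) = 56.30 · (-1.5602) = -87.84 mV

-87.8 mV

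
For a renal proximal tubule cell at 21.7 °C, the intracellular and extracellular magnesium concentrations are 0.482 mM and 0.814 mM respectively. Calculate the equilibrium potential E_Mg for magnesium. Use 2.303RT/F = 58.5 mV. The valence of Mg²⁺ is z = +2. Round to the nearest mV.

E = (58.5/z) · log₁₀([Mg²⁺]_out/[Mg²⁺]_in) with z = +2.
= (58.5/2) · log₁₀(0.814/0.482) = 29.25 · log₁₀(1.689)
= 29.25 · (0.2276) = 6.66 mV

7 mV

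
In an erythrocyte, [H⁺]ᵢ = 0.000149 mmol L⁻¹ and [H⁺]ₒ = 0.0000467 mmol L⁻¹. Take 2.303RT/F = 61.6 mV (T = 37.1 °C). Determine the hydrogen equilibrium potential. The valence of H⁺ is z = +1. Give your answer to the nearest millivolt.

-31 mV

E = (61.6/z) · log₁₀([H⁺]_out/[H⁺]_in) with z = +1.
= (61.6/1) · log₁₀(0.0000467/0.000149) = 61.60 · log₁₀(0.3134)
= 61.60 · (-0.5039) = -31.04 mV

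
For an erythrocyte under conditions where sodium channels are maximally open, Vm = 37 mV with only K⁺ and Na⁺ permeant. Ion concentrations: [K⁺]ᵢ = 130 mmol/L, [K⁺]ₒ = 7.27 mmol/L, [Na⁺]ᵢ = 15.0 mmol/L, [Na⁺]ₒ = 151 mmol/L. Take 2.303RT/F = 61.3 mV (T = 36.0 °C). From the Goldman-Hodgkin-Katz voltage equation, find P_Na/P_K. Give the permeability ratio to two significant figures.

Let α = P_Na/P_K. GHK: Vm = 61.3·log₁₀[(Kₒ + α·Naₒ)/(Kᵢ + α·Naᵢ)].
10^(Vm/61.3) = 10^(37.0/61.3) = 4.0141
So 4.0141·(Kᵢ + α·Naᵢ) = Kₒ + α·Naₒ → α = (4.0141·130.0 − 7.27) / (151.0 − 4.0141·15.0)
α = (521.8 − 7.27) / (151.0 − 60.21) = 514.6/90.79 = 5.668

5.7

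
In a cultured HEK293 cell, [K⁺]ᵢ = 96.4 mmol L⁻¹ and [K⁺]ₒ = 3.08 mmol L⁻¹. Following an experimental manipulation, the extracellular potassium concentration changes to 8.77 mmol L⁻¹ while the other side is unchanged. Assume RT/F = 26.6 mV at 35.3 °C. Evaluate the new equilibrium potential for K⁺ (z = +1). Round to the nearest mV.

-64 mV

After the shift: [K⁺]_out = 8.77, [K⁺]_in = 96.4 mmol L⁻¹.
E_new = (26.6/1)·ln(8.77/96.4) = 26.60 · (-2.3972) = -63.76 mV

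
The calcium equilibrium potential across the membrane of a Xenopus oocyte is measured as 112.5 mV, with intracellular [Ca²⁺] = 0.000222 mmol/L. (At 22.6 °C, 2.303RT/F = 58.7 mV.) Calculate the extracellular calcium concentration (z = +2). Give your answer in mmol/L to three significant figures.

Nernst: E = (58.7/2) · log₁₀([out]/[in]), so log₁₀([out]/[in]) = 112.5 × 2 / 58.7 = 3.8330.
[out]/[in] = 10^(3.8330) = 6808.
[out] = 6808 × 0.000222 = 1.511 mmol/L.

1.51 mmol/L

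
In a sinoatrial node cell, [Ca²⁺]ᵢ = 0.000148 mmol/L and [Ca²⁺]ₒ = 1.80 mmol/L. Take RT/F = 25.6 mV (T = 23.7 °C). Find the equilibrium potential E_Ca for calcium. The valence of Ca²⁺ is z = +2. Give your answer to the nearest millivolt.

120 mV

E = (25.6/z) · ln([Ca²⁺]_out/[Ca²⁺]_in) with z = +2.
= (25.6/2) · ln(1.80/0.000148) = 12.80 · ln(1.216e+04)
= 12.80 · (9.4061) = 120.40 mV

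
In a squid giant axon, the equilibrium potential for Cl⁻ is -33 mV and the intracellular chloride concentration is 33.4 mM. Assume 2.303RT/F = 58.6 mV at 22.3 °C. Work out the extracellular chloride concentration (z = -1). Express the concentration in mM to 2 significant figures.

Nernst: E = (58.6/-1) · log₁₀([out]/[in]), so log₁₀([out]/[in]) = -33.0 × -1 / 58.6 = 0.5631.
[out]/[in] = 10^(0.5631) = 3.657.
[out] = 3.657 × 33.4 = 122.1 mM.

120 mM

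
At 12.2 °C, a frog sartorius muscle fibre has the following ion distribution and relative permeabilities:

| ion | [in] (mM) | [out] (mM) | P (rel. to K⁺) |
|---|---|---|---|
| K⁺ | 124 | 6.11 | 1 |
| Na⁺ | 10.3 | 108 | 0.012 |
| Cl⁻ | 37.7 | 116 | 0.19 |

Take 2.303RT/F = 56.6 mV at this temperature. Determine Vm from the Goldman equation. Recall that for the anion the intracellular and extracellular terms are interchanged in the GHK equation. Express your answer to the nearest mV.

Vm = 56.6 · log₁₀[(Σ P·[cation]ₒ + Σ P·[anion]ᵢ) / (Σ P·[cation]ᵢ + Σ P·[anion]ₒ)]
Numerator = 1×6.11 + 0.012×108 + 0.19×37.7 = 14.57
Denominator = 1×124 + 0.012×10.3 + 0.19×116 = 146.2
Vm = 56.6 · log₁₀(0.099676) = 56.6 × (-1.0014) = -56.68 mV

-57 mV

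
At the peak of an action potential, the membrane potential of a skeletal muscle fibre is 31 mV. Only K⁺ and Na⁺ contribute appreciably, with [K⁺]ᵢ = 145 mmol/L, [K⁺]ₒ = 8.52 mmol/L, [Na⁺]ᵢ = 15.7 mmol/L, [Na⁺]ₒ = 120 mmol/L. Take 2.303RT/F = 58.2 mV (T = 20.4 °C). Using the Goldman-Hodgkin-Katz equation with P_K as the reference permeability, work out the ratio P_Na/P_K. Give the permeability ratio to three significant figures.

Let α = P_Na/P_K. GHK: Vm = 58.2·log₁₀[(Kₒ + α·Naₒ)/(Kᵢ + α·Naᵢ)].
10^(Vm/58.2) = 10^(31.0/58.2) = 3.4091
So 3.4091·(Kᵢ + α·Naᵢ) = Kₒ + α·Naₒ → α = (3.4091·145.0 − 8.52) / (120.0 − 3.4091·15.7)
α = (494.3 − 8.52) / (120.0 − 53.52) = 485.8/66.48 = 7.308

7.31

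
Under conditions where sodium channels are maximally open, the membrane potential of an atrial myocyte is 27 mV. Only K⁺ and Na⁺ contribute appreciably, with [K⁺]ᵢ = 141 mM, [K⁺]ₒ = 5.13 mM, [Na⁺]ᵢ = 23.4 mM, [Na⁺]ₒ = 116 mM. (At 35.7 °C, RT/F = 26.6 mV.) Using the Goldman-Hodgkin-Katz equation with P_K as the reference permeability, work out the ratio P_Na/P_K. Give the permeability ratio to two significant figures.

7.5

Let α = P_Na/P_K. GHK: Vm = 26.6·ln[(Kₒ + α·Naₒ)/(Kᵢ + α·Naᵢ)].
e^(Vm/26.6) = e^(27.0/26.6) = 2.7595
So 2.7595·(Kᵢ + α·Naᵢ) = Kₒ + α·Naₒ → α = (2.7595·141.0 − 5.13) / (116.0 − 2.7595·23.4)
α = (389.1 − 5.13) / (116.0 − 64.57) = 384/51.43 = 7.466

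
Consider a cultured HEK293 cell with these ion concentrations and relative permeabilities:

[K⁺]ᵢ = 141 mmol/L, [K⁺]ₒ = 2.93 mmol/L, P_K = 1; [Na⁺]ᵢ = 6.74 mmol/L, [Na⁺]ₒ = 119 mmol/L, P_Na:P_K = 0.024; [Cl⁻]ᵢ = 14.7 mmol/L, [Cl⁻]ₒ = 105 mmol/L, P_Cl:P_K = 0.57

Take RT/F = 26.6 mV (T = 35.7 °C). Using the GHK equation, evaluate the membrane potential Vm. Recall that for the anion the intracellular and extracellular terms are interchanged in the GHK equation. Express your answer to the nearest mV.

Vm = 26.6 · ln[(Σ P·[cation]ₒ + Σ P·[anion]ᵢ) / (Σ P·[cation]ᵢ + Σ P·[anion]ₒ)]
Numerator = 1×2.93 + 0.024×119 + 0.57×14.7 = 14.16
Denominator = 1×141 + 0.024×6.74 + 0.57×105 = 201
Vm = 26.6 · ln(0.070469) = 26.6 × (-2.6526) = -70.56 mV

-71 mV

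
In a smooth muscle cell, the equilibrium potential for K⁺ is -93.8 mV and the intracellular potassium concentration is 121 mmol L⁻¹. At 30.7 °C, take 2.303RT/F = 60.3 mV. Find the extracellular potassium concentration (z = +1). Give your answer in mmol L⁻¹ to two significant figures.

3.4 mmol L⁻¹

Nernst: E = (60.3/1) · log₁₀([out]/[in]), so log₁₀([out]/[in]) = -93.8 × 1 / 60.3 = -1.5556.
[out]/[in] = 10^(-1.5556) = 0.02783.
[out] = 0.02783 × 121 = 3.367 mmol L⁻¹.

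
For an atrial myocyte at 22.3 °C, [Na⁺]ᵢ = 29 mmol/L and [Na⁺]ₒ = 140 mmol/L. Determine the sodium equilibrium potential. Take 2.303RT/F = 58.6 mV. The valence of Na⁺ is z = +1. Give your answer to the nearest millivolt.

E = (58.6/z) · log₁₀([Na⁺]_out/[Na⁺]_in) with z = +1.
= (58.6/1) · log₁₀(140/29) = 58.60 · log₁₀(4.828)
= 58.60 · (0.6837) = 40.07 mV

40 mV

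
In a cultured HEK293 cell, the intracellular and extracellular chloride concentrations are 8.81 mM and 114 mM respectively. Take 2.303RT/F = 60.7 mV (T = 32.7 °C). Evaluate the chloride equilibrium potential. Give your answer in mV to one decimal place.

E = (60.7/z) · log₁₀([Cl⁻]_out/[Cl⁻]_in) with z = -1.
For an anion, dividing by z = -1 reverses the sign.
= (60.7/-1) · log₁₀(114/8.81) = -60.70 · log₁₀(12.94)
= -60.70 · (1.1119) = -67.49 mV

-67.5 mV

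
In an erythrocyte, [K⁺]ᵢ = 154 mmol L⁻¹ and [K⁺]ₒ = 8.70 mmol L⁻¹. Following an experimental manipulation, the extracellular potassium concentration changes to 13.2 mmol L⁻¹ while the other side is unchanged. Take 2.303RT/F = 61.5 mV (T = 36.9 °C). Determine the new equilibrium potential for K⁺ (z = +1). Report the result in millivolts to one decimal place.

-65.6 mV

After the shift: [K⁺]_out = 13.2, [K⁺]_in = 154 mmol L⁻¹.
E_new = (61.5/1)·log₁₀(13.2/154) = 61.50 · (-1.0669) = -65.62 mV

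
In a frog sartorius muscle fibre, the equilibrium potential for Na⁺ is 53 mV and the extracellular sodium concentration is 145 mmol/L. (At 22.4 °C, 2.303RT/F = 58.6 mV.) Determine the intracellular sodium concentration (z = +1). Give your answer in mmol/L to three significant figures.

18.1 mmol/L

Nernst: E = (58.6/1) · log₁₀([out]/[in]), so log₁₀([out]/[in]) = 53.0 × 1 / 58.6 = 0.9044.
[out]/[in] = 10^(0.9044) = 8.025.
[in] = 145 / 8.025 = 18.07 mmol/L.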